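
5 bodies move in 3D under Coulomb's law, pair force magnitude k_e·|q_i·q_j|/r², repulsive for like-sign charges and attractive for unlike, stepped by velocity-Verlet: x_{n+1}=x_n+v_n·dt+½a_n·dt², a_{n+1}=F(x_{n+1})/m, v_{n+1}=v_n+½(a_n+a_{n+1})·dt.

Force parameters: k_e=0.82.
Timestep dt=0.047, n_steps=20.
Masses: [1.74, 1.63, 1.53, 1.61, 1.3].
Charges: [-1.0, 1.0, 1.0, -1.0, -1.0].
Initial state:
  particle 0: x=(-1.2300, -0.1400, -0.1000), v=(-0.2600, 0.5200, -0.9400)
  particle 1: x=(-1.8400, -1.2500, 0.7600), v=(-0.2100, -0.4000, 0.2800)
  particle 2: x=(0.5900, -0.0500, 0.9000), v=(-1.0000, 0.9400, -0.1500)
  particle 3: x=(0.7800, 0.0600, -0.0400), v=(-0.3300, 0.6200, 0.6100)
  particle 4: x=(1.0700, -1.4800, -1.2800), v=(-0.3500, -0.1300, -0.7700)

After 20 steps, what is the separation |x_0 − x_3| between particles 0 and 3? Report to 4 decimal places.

2.4754

step 0: x0=(-1.2300, -0.1400, -0.1000) x1=(-1.8400, -1.2500, 0.7600) x2=(0.5900, -0.0500, 0.9000) x3=(0.7800, 0.0600, -0.0400) x4=(1.0700, -1.4800, -1.2800)
step 1: x0=(-1.2424, -0.1157, -0.1440) x1=(-1.8498, -1.2686, 0.7730) x2=(0.5431, -0.0058, 0.8922) x3=(0.7644, 0.0892, -0.0106) x4=(1.0536, -1.4862, -1.3162)
step 2: x0=(-1.2551, -0.0917, -0.1876) x1=(-1.8593, -1.2870, 0.7856) x2=(0.4964, 0.0386, 0.8828) x3=(0.7487, 0.1184, 0.0202) x4=(1.0372, -1.4927, -1.3525)
step 3: x0=(-1.2680, -0.0678, -0.2308) x1=(-1.8687, -1.3051, 0.7979) x2=(0.4501, 0.0830, 0.8718) x3=(0.7327, 0.1476, 0.0526) x4=(1.0209, -1.4993, -1.3888)
step 4: x0=(-1.2812, -0.0442, -0.2736) x1=(-1.8779, -1.3229, 0.8100) x2=(0.4043, 0.1276, 0.8590) x3=(0.7164, 0.1769, 0.0865) x4=(1.0046, -1.5061, -1.4252)
step 5: x0=(-1.2947, -0.0208, -0.3161) x1=(-1.8869, -1.3405, 0.8217) x2=(0.3590, 0.1722, 0.8444) x3=(0.6996, 0.2062, 0.1222) x4=(0.9884, -1.5131, -1.4616)
step 6: x0=(-1.3083, 0.0025, -0.3583) x1=(-1.8958, -1.3579, 0.8331) x2=(0.3144, 0.2169, 0.8278) x3=(0.6822, 0.2356, 0.1598) x4=(0.9722, -1.5203, -1.4980)
step 7: x0=(-1.3222, 0.0256, -0.4002) x1=(-1.9046, -1.3751, 0.8443) x2=(0.2707, 0.2616, 0.8092) x3=(0.6639, 0.2650, 0.1992) x4=(0.9560, -1.5276, -1.5345)
step 8: x0=(-1.3363, 0.0486, -0.4418) x1=(-1.9132, -1.3922, 0.8552) x2=(0.2282, 0.3063, 0.7884) x3=(0.6447, 0.2945, 0.2406) x4=(0.9399, -1.5351, -1.5710)
step 9: x0=(-1.3505, 0.0715, -0.4830) x1=(-1.9218, -1.4090, 0.8658) x2=(0.1871, 0.3510, 0.7654) x3=(0.6241, 0.3241, 0.2842) x4=(0.9237, -1.5427, -1.6076)
step 10: x0=(-1.3649, 0.0943, -0.5240) x1=(-1.9302, -1.4258, 0.8763) x2=(0.1478, 0.3955, 0.7400) x3=(0.6019, 0.3540, 0.3299) x4=(0.9077, -1.5504, -1.6441)
step 11: x0=(-1.3795, 0.1170, -0.5648) x1=(-1.9385, -1.4424, 0.8865) x2=(0.1107, 0.4398, 0.7122) x3=(0.5776, 0.3841, 0.3779) x4=(0.8916, -1.5583, -1.6807)
step 12: x0=(-1.3942, 0.1396, -0.6052) x1=(-1.9467, -1.4588, 0.8965) x2=(0.0765, 0.4838, 0.6820) x3=(0.5506, 0.4145, 0.4280) x4=(0.8756, -1.5663, -1.7173)
step 13: x0=(-1.4090, 0.1622, -0.6455) x1=(-1.9549, -1.4752, 0.9063) x2=(0.0456, 0.5272, 0.6497) x3=(0.5204, 0.4455, 0.4802) x4=(0.8596, -1.5744, -1.7539)
step 14: x0=(-1.4240, 0.1847, -0.6855) x1=(-1.9629, -1.4914, 0.9159) x2=(0.0189, 0.5699, 0.6156) x3=(0.4863, 0.4773, 0.5340) x4=(0.8437, -1.5825, -1.7905)
step 15: x0=(-1.4390, 0.2071, -0.7252) x1=(-1.9708, -1.5076, 0.9253) x2=(-0.0029, 0.6115, 0.5803) x3=(0.4476, 0.5100, 0.5888) x4=(0.8278, -1.5908, -1.8271)
step 16: x0=(-1.4541, 0.2296, -0.7647) x1=(-1.9787, -1.5236, 0.9345) x2=(-0.0195, 0.6519, 0.5449) x3=(0.4038, 0.5439, 0.6437) x4=(0.8119, -1.5992, -1.8638)
step 17: x0=(-1.4693, 0.2520, -0.8041) x1=(-1.9865, -1.5395, 0.9436) x2=(-0.0306, 0.6909, 0.5105) x3=(0.3548, 0.5791, 0.6976) x4=(0.7960, -1.6076, -1.9004)
step 18: x0=(-1.4845, 0.2744, -0.8432) x1=(-1.9942, -1.5553, 0.9526) x2=(-0.0366, 0.7283, 0.4783) x3=(0.3008, 0.6158, 0.7493) x4=(0.7801, -1.6161, -1.9370)
step 19: x0=(-1.4998, 0.2968, -0.8821) x1=(-2.0018, -1.5710, 0.9613) x2=(-0.0382, 0.7642, 0.4494) x3=(0.2427, 0.6540, 0.7978) x4=(0.7643, -1.6247, -1.9736)
step 20: x0=(-1.5152, 0.3192, -0.9208) x1=(-2.0093, -1.5867, 0.9700) x2=(-0.0364, 0.7987, 0.4245) x3=(0.1814, 0.6934, 0.8425) x4=(0.7485, -1.6334, -2.0102)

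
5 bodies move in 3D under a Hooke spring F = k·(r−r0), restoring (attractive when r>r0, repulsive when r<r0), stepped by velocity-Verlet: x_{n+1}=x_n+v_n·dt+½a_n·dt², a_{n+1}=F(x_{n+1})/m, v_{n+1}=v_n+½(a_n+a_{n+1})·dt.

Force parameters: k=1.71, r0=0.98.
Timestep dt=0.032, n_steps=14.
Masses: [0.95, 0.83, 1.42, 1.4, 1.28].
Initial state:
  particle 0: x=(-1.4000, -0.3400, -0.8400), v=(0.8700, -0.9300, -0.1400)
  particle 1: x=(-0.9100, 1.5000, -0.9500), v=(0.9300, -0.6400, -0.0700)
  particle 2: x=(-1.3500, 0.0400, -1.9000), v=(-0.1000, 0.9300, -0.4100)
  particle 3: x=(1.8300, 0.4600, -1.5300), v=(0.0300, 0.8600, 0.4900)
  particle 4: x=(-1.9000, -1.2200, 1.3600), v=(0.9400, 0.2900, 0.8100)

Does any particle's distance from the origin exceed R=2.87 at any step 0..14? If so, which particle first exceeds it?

step 0: x0=(-1.4000, -0.3400, -0.8400) x1=(-0.9100, 1.5000, -0.9500) x2=(-1.3500, 0.0400, -1.9000) x3=(1.8300, 0.4600, -1.5300) x4=(-1.9000, -1.2200, 1.3600)
step 1: x0=(-1.3701, -0.3688, -0.8439) x1=(-0.8795, 1.4750, -0.9513) x2=(-1.3520, 0.0698, -1.9112) x3=(1.8251, 0.4866, -1.5125) x4=(-1.8669, -1.2074, 1.3807)
step 2: x0=(-1.3361, -0.3957, -0.8466) x1=(-0.8477, 1.4413, -0.9505) x2=(-1.3514, 0.0994, -1.9183) x3=(1.8087, 0.5111, -1.4913) x4=(-1.8278, -1.1884, 1.3907)
step 3: x0=(-1.2981, -0.4205, -0.8482) x1=(-0.8147, 1.3991, -0.9476) x2=(-1.3483, 0.1289, -1.9214) x3=(1.7808, 0.5336, -1.4667) x4=(-1.7829, -1.1629, 1.3902)
step 4: x0=(-1.2563, -0.4430, -0.8485) x1=(-0.7806, 1.3488, -0.9426) x2=(-1.3426, 0.1581, -1.9203) x3=(1.7419, 0.5539, -1.4386) x4=(-1.7323, -1.1311, 1.3790)
step 5: x0=(-1.2108, -0.4633, -0.8477) x1=(-0.7455, 1.2909, -0.9355) x2=(-1.3343, 0.1869, -1.9152) x3=(1.6923, 0.5720, -1.4072) x4=(-1.6762, -1.0932, 1.3575)
step 6: x0=(-1.1617, -0.4811, -0.8457) x1=(-0.7096, 1.2259, -0.9263) x2=(-1.3235, 0.2152, -1.9059) x3=(1.6324, 0.5877, -1.3726) x4=(-1.6149, -1.0494, 1.3257)
step 7: x0=(-1.1093, -0.4965, -0.8426) x1=(-0.6729, 1.1543, -0.9149) x2=(-1.3102, 0.2430, -1.8927) x3=(1.5627, 0.6011, -1.3351) x4=(-1.5485, -1.0000, 1.2840)
step 8: x0=(-1.0539, -0.5094, -0.8385) x1=(-0.6356, 1.0767, -0.9015) x2=(-1.2943, 0.2702, -1.8754) x3=(1.4837, 0.6121, -1.2948) x4=(-1.4775, -0.9453, 1.2327)
step 9: x0=(-0.9956, -0.5199, -0.8334) x1=(-0.5978, 0.9938, -0.8860) x2=(-1.2761, 0.2966, -1.8542) x3=(1.3960, 0.6208, -1.2519) x4=(-1.4021, -0.8855, 1.1723)
step 10: x0=(-0.9348, -0.5280, -0.8273) x1=(-0.5596, 0.9062, -0.8687) x2=(-1.2555, 0.3222, -1.8293) x3=(1.3004, 0.6271, -1.2066) x4=(-1.3226, -0.8210, 1.1031)
step 11: x0=(-0.8717, -0.5337, -0.8204) x1=(-0.5212, 0.8147, -0.8495) x2=(-1.2326, 0.3470, -1.8008) x3=(1.1974, 0.6311, -1.1592) x4=(-1.2395, -0.7523, 1.0257)
step 12: x0=(-0.8067, -0.5371, -0.8127) x1=(-0.4828, 0.7198, -0.8286) x2=(-1.2076, 0.3710, -1.7687) x3=(1.0879, 0.6329, -1.1099) x4=(-1.1531, -0.6798, 0.9408)
step 13: x0=(-0.7401, -0.5384, -0.8044) x1=(-0.4443, 0.6224, -0.8062) x2=(-1.1806, 0.3940, -1.7335) x3=(0.9726, 0.6326, -1.0589) x4=(-1.0639, -0.6038, 0.8489)
step 14: x0=(-0.6723, -0.5377, -0.7956) x1=(-0.4060, 0.5231, -0.7824) x2=(-1.1516, 0.4161, -1.6951) x3=(0.8524, 0.6302, -1.0065) x4=(-0.9722, -0.5249, 0.7508)

no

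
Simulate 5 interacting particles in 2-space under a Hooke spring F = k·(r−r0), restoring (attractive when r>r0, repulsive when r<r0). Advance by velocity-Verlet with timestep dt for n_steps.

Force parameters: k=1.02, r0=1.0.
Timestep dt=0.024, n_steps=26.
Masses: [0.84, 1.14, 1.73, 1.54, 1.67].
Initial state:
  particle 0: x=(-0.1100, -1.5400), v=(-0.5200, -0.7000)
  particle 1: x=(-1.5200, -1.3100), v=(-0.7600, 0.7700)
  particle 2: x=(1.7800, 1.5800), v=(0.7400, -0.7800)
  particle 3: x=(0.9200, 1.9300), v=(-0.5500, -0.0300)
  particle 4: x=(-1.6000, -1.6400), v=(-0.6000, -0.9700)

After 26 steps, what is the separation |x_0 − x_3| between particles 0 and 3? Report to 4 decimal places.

1.9643

step 0: x0=(-0.1100, -1.5400) x1=(-1.5200, -1.3100) x2=(1.7800, 1.5800) x3=(0.9200, 1.9300) x4=(-1.6000, -1.6400)
step 1: x0=(-0.1221, -1.5551) x1=(-1.5370, -1.2902) x2=(1.7967, 1.5601) x3=(0.9059, 1.9278) x4=(-1.6135, -1.6625)
step 2: x0=(-0.1333, -1.5669) x1=(-1.5514, -1.2677) x2=(1.8111, 1.5378) x3=(0.8901, 1.9227) x4=(-1.6253, -1.6832)
step 3: x0=(-0.1436, -1.5752) x1=(-1.5632, -1.2426) x2=(1.8232, 1.5131) x3=(0.8726, 1.9146) x4=(-1.6353, -1.7024)
step 4: x0=(-0.1531, -1.5802) x1=(-1.5725, -1.2150) x2=(1.8330, 1.4861) x3=(0.8533, 1.9036) x4=(-1.6435, -1.7198)
step 5: x0=(-0.1618, -1.5818) x1=(-1.5792, -1.1849) x2=(1.8405, 1.4568) x3=(0.8324, 1.8897) x4=(-1.6499, -1.7354)
step 6: x0=(-0.1696, -1.5800) x1=(-1.5834, -1.1525) x2=(1.8456, 1.4252) x3=(0.8098, 1.8728) x4=(-1.6546, -1.7494)
step 7: x0=(-0.1765, -1.5749) x1=(-1.5850, -1.1177) x2=(1.8484, 1.3914) x3=(0.7856, 1.8531) x4=(-1.6574, -1.7616)
step 8: x0=(-0.1826, -1.5666) x1=(-1.5842, -1.0807) x2=(1.8488, 1.3553) x3=(0.7598, 1.8305) x4=(-1.6584, -1.7720)
step 9: x0=(-0.1878, -1.5550) x1=(-1.5809, -1.0416) x2=(1.8468, 1.3171) x3=(0.7324, 1.8051) x4=(-1.6577, -1.7807)
step 10: x0=(-0.1923, -1.5402) x1=(-1.5751, -1.0004) x2=(1.8424, 1.2768) x3=(0.7035, 1.7769) x4=(-1.6551, -1.7877)
step 11: x0=(-0.1959, -1.5223) x1=(-1.5668, -0.9573) x2=(1.8357, 1.2345) x3=(0.6732, 1.7459) x4=(-1.6509, -1.7928)
step 12: x0=(-0.1987, -1.5014) x1=(-1.5562, -0.9124) x2=(1.8266, 1.1901) x3=(0.6414, 1.7123) x4=(-1.6448, -1.7962)
step 13: x0=(-0.2008, -1.4775) x1=(-1.5433, -0.8657) x2=(1.8151, 1.1439) x3=(0.6083, 1.6760) x4=(-1.6371, -1.7979)
step 14: x0=(-0.2021, -1.4508) x1=(-1.5281, -0.8175) x2=(1.8013, 1.0957) x3=(0.5738, 1.6371) x4=(-1.6276, -1.7978)
step 15: x0=(-0.2027, -1.4212) x1=(-1.5106, -0.7677) x2=(1.7852, 1.0458) x3=(0.5380, 1.5958) x4=(-1.6165, -1.7960)
step 16: x0=(-0.2026, -1.3890) x1=(-1.4909, -0.7165) x2=(1.7668, 0.9942) x3=(0.5010, 1.5520) x4=(-1.6037, -1.7924)
step 17: x0=(-0.2018, -1.3542) x1=(-1.4692, -0.6641) x2=(1.7461, 0.9409) x3=(0.4629, 1.5059) x4=(-1.5892, -1.7872)
step 18: x0=(-0.2004, -1.3170) x1=(-1.4454, -0.6105) x2=(1.7232, 0.8860) x3=(0.4237, 1.4576) x4=(-1.5732, -1.7802)
step 19: x0=(-0.1983, -1.2775) x1=(-1.4196, -0.5558) x2=(1.6981, 0.8296) x3=(0.3835, 1.4071) x4=(-1.5556, -1.7716)
step 20: x0=(-0.1957, -1.2357) x1=(-1.3920, -0.5003) x2=(1.6708, 0.7719) x3=(0.3423, 1.3545) x4=(-1.5365, -1.7613)
step 21: x0=(-0.1926, -1.1920) x1=(-1.3625, -0.4439) x2=(1.6415, 0.7128) x3=(0.3002, 1.2999) x4=(-1.5159, -1.7494)
step 22: x0=(-0.1889, -1.1463) x1=(-1.3313, -0.3869) x2=(1.6102, 0.6524) x3=(0.2573, 1.2434) x4=(-1.4939, -1.7359)
step 23: x0=(-0.1848, -1.0988) x1=(-1.2985, -0.3294) x2=(1.5768, 0.5910) x3=(0.2136, 1.1852) x4=(-1.4704, -1.7209)
step 24: x0=(-0.1803, -1.0497) x1=(-1.2642, -0.2714) x2=(1.5415, 0.5284) x3=(0.1693, 1.1254) x4=(-1.4456, -1.7044)
step 25: x0=(-0.1754, -0.9992) x1=(-1.2284, -0.2131) x2=(1.5044, 0.4649) x3=(0.1243, 1.0639) x4=(-1.4195, -1.6863)
step 26: x0=(-0.1702, -0.9473) x1=(-1.1913, -0.1547) x2=(1.4655, 0.4005) x3=(0.0789, 1.0011) x4=(-1.3921, -1.6668)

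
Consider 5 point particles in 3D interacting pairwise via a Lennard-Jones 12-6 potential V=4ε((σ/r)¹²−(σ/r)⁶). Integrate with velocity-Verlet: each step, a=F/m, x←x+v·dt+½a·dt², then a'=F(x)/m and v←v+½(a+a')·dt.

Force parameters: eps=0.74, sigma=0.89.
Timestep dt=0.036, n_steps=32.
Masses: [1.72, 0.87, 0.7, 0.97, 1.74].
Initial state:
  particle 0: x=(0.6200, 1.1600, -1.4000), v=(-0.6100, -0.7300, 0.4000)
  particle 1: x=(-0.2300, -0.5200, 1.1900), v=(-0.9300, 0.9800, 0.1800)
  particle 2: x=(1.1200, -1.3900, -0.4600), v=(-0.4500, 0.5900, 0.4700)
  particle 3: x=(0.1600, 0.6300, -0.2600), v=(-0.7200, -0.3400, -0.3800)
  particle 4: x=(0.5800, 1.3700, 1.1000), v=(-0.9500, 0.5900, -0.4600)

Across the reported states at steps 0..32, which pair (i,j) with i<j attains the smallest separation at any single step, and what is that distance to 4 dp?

step 0: x0=(0.6200, 1.1600, -1.4000) x1=(-0.2300, -0.5200, 1.1900) x2=(1.1200, -1.3900, -0.4600) x3=(0.1600, 0.6300, -0.2600) x4=(0.5800, 1.3700, 1.1000)
step 1: x0=(0.5979, 1.1336, -1.3853) x1=(-0.2634, -0.4846, 1.1964) x2=(1.1038, -1.3687, -0.4431) x3=(0.1343, 0.6180, -0.2740) x4=(0.5458, 1.3912, 1.0833)
step 2: x0=(0.5755, 1.1068, -1.3699) x1=(-0.2968, -0.4491, 1.2027) x2=(1.0875, -1.3473, -0.4261) x3=(0.1093, 0.6067, -0.2888) x4=(0.5115, 1.4122, 1.0665)
step 3: x0=(0.5528, 1.0797, -1.3537) x1=(-0.3300, -0.4135, 1.2087) x2=(1.0711, -1.3259, -0.4091) x3=(0.0849, 0.5961, -0.3045) x4=(0.4771, 1.4331, 1.0495)
step 4: x0=(0.5298, 1.0522, -1.3366) x1=(-0.3632, -0.3776, 1.2147) x2=(1.0547, -1.3043, -0.3920) x3=(0.0613, 0.5862, -0.3214) x4=(0.4426, 1.4538, 1.0322)
step 5: x0=(0.5062, 1.0242, -1.3185) x1=(-0.3963, -0.3416, 1.2204) x2=(1.0383, -1.2826, -0.3750) x3=(0.0386, 0.5772, -0.3397) x4=(0.4081, 1.4744, 1.0149)
step 6: x0=(0.4821, 0.9957, -1.2992) x1=(-0.4292, -0.3054, 1.2260) x2=(1.0217, -1.2608, -0.3579) x3=(0.0169, 0.5692, -0.3596) x4=(0.3736, 1.4948, 0.9974)
step 7: x0=(0.4574, 0.9666, -1.2787) x1=(-0.4621, -0.2691, 1.2314) x2=(1.0051, -1.2389, -0.3408) x3=(-0.0037, 0.5622, -0.3812) x4=(0.3389, 1.5151, 0.9797)
step 8: x0=(0.4321, 0.9370, -1.2569) x1=(-0.4948, -0.2326, 1.2366) x2=(0.9884, -1.2168, -0.3237) x3=(-0.0231, 0.5561, -0.4047) x4=(0.3043, 1.5352, 0.9619)
step 9: x0=(0.4063, 0.9070, -1.2343) x1=(-0.5274, -0.1960, 1.2416) x2=(0.9716, -1.1946, -0.3065) x3=(-0.0417, 0.5508, -0.4294) x4=(0.2696, 1.5553, 0.9440)
step 10: x0=(0.3808, 0.8771, -1.2120) x1=(-0.5600, -0.1592, 1.2465) x2=(0.9547, -1.1722, -0.2894) x3=(-0.0606, 0.5452, -0.4531) x4=(0.2348, 1.5751, 0.9259)
step 11: x0=(0.3574, 0.8489, -1.1935) x1=(-0.5924, -0.1222, 1.2512) x2=(0.9377, -1.1497, -0.2723) x3=(-0.0833, 0.5366, -0.4697) x4=(0.2000, 1.5948, 0.9077)
step 12: x0=(0.3396, 0.8246, -1.1841) x1=(-0.6247, -0.0851, 1.2557) x2=(0.9206, -1.1270, -0.2551) x3=(-0.1158, 0.5212, -0.4700) x4=(0.1651, 1.6144, 0.8895)
step 13: x0=(0.3279, 0.8044, -1.1842) x1=(-0.6569, -0.0478, 1.2600) x2=(0.9034, -1.1041, -0.2380) x3=(-0.1591, 0.4984, -0.4528) x4=(0.1302, 1.6338, 0.8711)
step 14: x0=(0.3193, 0.7861, -1.1889) x1=(-0.6889, -0.0104, 1.2641) x2=(0.8860, -1.0810, -0.2209) x3=(-0.2079, 0.4722, -0.4272) x4=(0.0953, 1.6531, 0.8526)
step 15: x0=(0.3113, 0.7681, -1.1944) x1=(-0.7208, 0.0273, 1.2680) x2=(0.8685, -1.0576, -0.2039) x3=(-0.2575, 0.4455, -0.3998) x4=(0.0603, 1.6722, 0.8341)
step 16: x0=(0.3028, 0.7498, -1.1992) x1=(-0.7526, 0.0651, 1.2716) x2=(0.8509, -1.0341, -0.1868) x3=(-0.3062, 0.4192, -0.3732) x4=(0.0252, 1.6912, 0.8154)
step 17: x0=(0.2935, 0.7311, -1.2028) x1=(-0.7842, 0.1031, 1.2749) x2=(0.8331, -1.0102, -0.1699) x3=(-0.3535, 0.3937, -0.3483) x4=(-0.0099, 1.7100, 0.7967)
step 18: x0=(0.2833, 0.7119, -1.2052) x1=(-0.8157, 0.1413, 1.2778) x2=(0.8151, -0.9861, -0.1529) x3=(-0.3991, 0.3689, -0.3249) x4=(-0.0451, 1.7286, 0.7779)
step 19: x0=(0.2723, 0.6922, -1.2066) x1=(-0.8469, 0.1797, 1.2804) x2=(0.7969, -0.9618, -0.1360) x3=(-0.4432, 0.3449, -0.3030) x4=(-0.0803, 1.7471, 0.7591)
step 20: x0=(0.2606, 0.6722, -1.2070) x1=(-0.8780, 0.2182, 1.2825) x2=(0.7785, -0.9371, -0.1192) x3=(-0.4860, 0.3215, -0.2822) x4=(-0.1155, 1.7653, 0.7402)
step 21: x0=(0.2483, 0.6519, -1.2065) x1=(-0.9089, 0.2570, 1.2840) x2=(0.7598, -0.9122, -0.1024) x3=(-0.5275, 0.2986, -0.2624) x4=(-0.1509, 1.7834, 0.7212)
step 22: x0=(0.2354, 0.6312, -1.2053) x1=(-0.9395, 0.2960, 1.2851) x2=(0.7409, -0.8869, -0.0857) x3=(-0.5679, 0.2761, -0.2433) x4=(-0.1863, 1.8013, 0.7022)
step 23: x0=(0.2219, 0.6103, -1.2034) x1=(-0.9699, 0.3351, 1.2855) x2=(0.7217, -0.8613, -0.0691) x3=(-0.6073, 0.2541, -0.2247) x4=(-0.2217, 1.8190, 0.6832)
step 24: x0=(0.2081, 0.5891, -1.2009) x1=(-1.0000, 0.3744, 1.2853) x2=(0.7022, -0.8353, -0.0526) x3=(-0.6458, 0.2324, -0.2065) x4=(-0.2572, 1.8365, 0.6641)
step 25: x0=(0.1938, 0.5678, -1.1979) x1=(-1.0299, 0.4138, 1.2844) x2=(0.6823, -0.8090, -0.0363) x3=(-0.6835, 0.2110, -0.1885) x4=(-0.2928, 1.8539, 0.6451)
step 26: x0=(0.1792, 0.5462, -1.1944) x1=(-1.0595, 0.4534, 1.2828) x2=(0.6621, -0.7822, -0.0201) x3=(-0.7204, 0.1900, -0.1707) x4=(-0.3285, 1.8710, 0.6260)
step 27: x0=(0.1643, 0.5244, -1.1904) x1=(-1.0889, 0.4931, 1.2804) x2=(0.6415, -0.7551, -0.0040) x3=(-0.7566, 0.1692, -0.1529) x4=(-0.3642, 1.8880, 0.6070)
step 28: x0=(0.1491, 0.5025, -1.1859) x1=(-1.1179, 0.5328, 1.2773) x2=(0.6204, -0.7275, 0.0119) x3=(-0.7921, 0.1487, -0.1350) x4=(-0.4000, 1.9048, 0.5879)
step 29: x0=(0.1336, 0.4804, -1.1811) x1=(-1.1466, 0.5726, 1.2733) x2=(0.5989, -0.6995, 0.0275) x3=(-0.8270, 0.1285, -0.1171) x4=(-0.4358, 1.9213, 0.5689)
step 30: x0=(0.1179, 0.4581, -1.1759) x1=(-1.1750, 0.6125, 1.2685) x2=(0.5769, -0.6711, 0.0429) x3=(-0.8613, 0.1086, -0.0990) x4=(-0.4717, 1.9377, 0.5500)
step 31: x0=(0.1020, 0.4357, -1.1703) x1=(-1.2031, 0.6523, 1.2629) x2=(0.5543, -0.6421, 0.0581) x3=(-0.8949, 0.0890, -0.0806) x4=(-0.5078, 1.9539, 0.5310)
step 32: x0=(0.0859, 0.4131, -1.1643) x1=(-1.2309, 0.6922, 1.2564) x2=(0.5312, -0.6127, 0.0729) x3=(-0.9279, 0.0697, -0.0621) x4=(-0.5439, 1.9698, 0.5122)

pair (0,3), distance 0.8997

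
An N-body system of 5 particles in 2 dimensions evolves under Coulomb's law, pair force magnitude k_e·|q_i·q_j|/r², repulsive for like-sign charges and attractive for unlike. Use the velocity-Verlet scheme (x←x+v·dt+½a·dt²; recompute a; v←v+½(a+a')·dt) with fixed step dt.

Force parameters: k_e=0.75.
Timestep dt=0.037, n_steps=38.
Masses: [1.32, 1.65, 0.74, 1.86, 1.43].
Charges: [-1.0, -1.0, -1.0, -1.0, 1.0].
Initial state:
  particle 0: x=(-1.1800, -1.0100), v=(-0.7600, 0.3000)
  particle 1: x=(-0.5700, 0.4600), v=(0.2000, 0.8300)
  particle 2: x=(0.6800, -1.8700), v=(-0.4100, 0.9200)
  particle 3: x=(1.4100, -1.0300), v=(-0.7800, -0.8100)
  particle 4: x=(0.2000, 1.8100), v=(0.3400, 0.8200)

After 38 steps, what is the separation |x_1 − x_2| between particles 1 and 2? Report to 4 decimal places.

step 0: x0=(-1.1800, -1.0100) x1=(-0.5700, 0.4600) x2=(0.6800, -1.8700) x3=(1.4100, -1.0300) x4=(0.2000, 1.8100)
step 1: x0=(-1.2083, -0.9990) x1=(-0.5626, 0.4910) x2=(0.6647, -1.8365) x3=(1.3814, -1.0598) x4=(0.2125, 1.8401)
step 2: x0=(-1.2370, -0.9881) x1=(-0.5550, 0.5226) x2=(0.6488, -1.8041) x3=(1.3532, -1.0892) x4=(0.2249, 1.8698)
step 3: x0=(-1.2660, -0.9773) x1=(-0.5473, 0.5548) x2=(0.6325, -1.7729) x3=(1.3255, -1.1183) x4=(0.2371, 1.8990)
step 4: x0=(-1.2954, -0.9666) x1=(-0.5396, 0.5875) x2=(0.6153, -1.7430) x3=(1.2984, -1.1470) x4=(0.2491, 1.9278)
step 5: x0=(-1.3252, -0.9560) x1=(-0.5317, 0.6208) x2=(0.5973, -1.7143) x3=(1.2719, -1.1752) x4=(0.2611, 1.9562)
step 6: x0=(-1.3553, -0.9455) x1=(-0.5237, 0.6546) x2=(0.5783, -1.6871) x3=(1.2462, -1.2030) x4=(0.2728, 1.9842)
step 7: x0=(-1.3858, -0.9350) x1=(-0.5156, 0.6890) x2=(0.5579, -1.6612) x3=(1.2212, -1.2303) x4=(0.2844, 2.0117)
step 8: x0=(-1.4166, -0.9246) x1=(-0.5074, 0.7239) x2=(0.5361, -1.6368) x3=(1.1971, -1.2572) x4=(0.2958, 2.0388)
step 9: x0=(-1.4478, -0.9143) x1=(-0.4991, 0.7593) x2=(0.5126, -1.6137) x3=(1.1739, -1.2836) x4=(0.3071, 2.0654)
step 10: x0=(-1.4794, -0.9041) x1=(-0.4906, 0.7953) x2=(0.4871, -1.5920) x3=(1.1518, -1.3096) x4=(0.3182, 2.0917)
step 11: x0=(-1.5113, -0.8938) x1=(-0.4820, 0.8318) x2=(0.4597, -1.5715) x3=(1.1307, -1.3353) x4=(0.3291, 2.1175)
step 12: x0=(-1.5435, -0.8837) x1=(-0.4732, 0.8688) x2=(0.4300, -1.5521) x3=(1.1108, -1.3605) x4=(0.3398, 2.1429)
step 13: x0=(-1.5761, -0.8735) x1=(-0.4643, 0.9064) x2=(0.3980, -1.5336) x3=(1.0920, -1.3856) x4=(0.3503, 2.1679)
step 14: x0=(-1.6090, -0.8634) x1=(-0.4553, 0.9444) x2=(0.3637, -1.5160) x3=(1.0744, -1.4104) x4=(0.3607, 2.1925)
step 15: x0=(-1.6422, -0.8533) x1=(-0.4461, 0.9829) x2=(0.3270, -1.4989) x3=(1.0580, -1.4351) x4=(0.3708, 2.2166)
step 16: x0=(-1.6758, -0.8432) x1=(-0.4368, 1.0219) x2=(0.2882, -1.4822) x3=(1.0427, -1.4597) x4=(0.3808, 2.2403)
step 17: x0=(-1.7097, -0.8331) x1=(-0.4273, 1.0615) x2=(0.2474, -1.4658) x3=(1.0285, -1.4844) x4=(0.3905, 2.2636)
step 18: x0=(-1.7439, -0.8229) x1=(-0.4176, 1.1015) x2=(0.2046, -1.4496) x3=(1.0153, -1.5091) x4=(0.4000, 2.2865)
step 19: x0=(-1.7785, -0.8128) x1=(-0.4077, 1.1420) x2=(0.1601, -1.4334) x3=(1.0029, -1.5339) x4=(0.4094, 2.3090)
step 20: x0=(-1.8133, -0.8027) x1=(-0.3976, 1.1830) x2=(0.1141, -1.4171) x3=(0.9915, -1.5588) x4=(0.4184, 2.3310)
step 21: x0=(-1.8485, -0.7926) x1=(-0.3874, 1.2245) x2=(0.0666, -1.4008) x3=(0.9808, -1.5839) x4=(0.4273, 2.3526)
step 22: x0=(-1.8840, -0.7824) x1=(-0.3769, 1.2665) x2=(0.0180, -1.3844) x3=(0.9708, -1.6091) x4=(0.4359, 2.3737)
step 23: x0=(-1.9198, -0.7722) x1=(-0.3663, 1.3089) x2=(-0.0316, -1.3678) x3=(0.9615, -1.6345) x4=(0.4442, 2.3945)
step 24: x0=(-1.9559, -0.7620) x1=(-0.3554, 1.3518) x2=(-0.0821, -1.3511) x3=(0.9527, -1.6601) x4=(0.4523, 2.4147)
step 25: x0=(-1.9923, -0.7517) x1=(-0.3443, 1.3953) x2=(-0.1334, -1.3343) x3=(0.9445, -1.6858) x4=(0.4602, 2.4346)
step 26: x0=(-2.0290, -0.7414) x1=(-0.3329, 1.4392) x2=(-0.1854, -1.3173) x3=(0.9367, -1.7117) x4=(0.4677, 2.4539)
step 27: x0=(-2.0661, -0.7311) x1=(-0.3213, 1.4836) x2=(-0.2379, -1.3002) x3=(0.9294, -1.7378) x4=(0.4749, 2.4729)
step 28: x0=(-2.1034, -0.7207) x1=(-0.3094, 1.5285) x2=(-0.2908, -1.2830) x3=(0.9224, -1.7640) x4=(0.4818, 2.4913)
step 29: x0=(-2.1411, -0.7102) x1=(-0.2972, 1.5738) x2=(-0.3441, -1.2656) x3=(0.9159, -1.7903) x4=(0.4884, 2.5093)
step 30: x0=(-2.1790, -0.6997) x1=(-0.2847, 1.6197) x2=(-0.3977, -1.2482) x3=(0.9097, -1.8168) x4=(0.4947, 2.5268)
step 31: x0=(-2.2173, -0.6892) x1=(-0.2719, 1.6661) x2=(-0.4516, -1.2307) x3=(0.9037, -1.8435) x4=(0.5006, 2.5438)
step 32: x0=(-2.2559, -0.6786) x1=(-0.2588, 1.7130) x2=(-0.5056, -1.2132) x3=(0.8981, -1.8703) x4=(0.5061, 2.5602)
step 33: x0=(-2.2948, -0.6679) x1=(-0.2453, 1.7604) x2=(-0.5597, -1.1956) x3=(0.8927, -1.8972) x4=(0.5112, 2.5762)
step 34: x0=(-2.3340, -0.6571) x1=(-0.2315, 1.8084) x2=(-0.6139, -1.1779) x3=(0.8876, -1.9242) x4=(0.5159, 2.5916)
step 35: x0=(-2.3735, -0.6463) x1=(-0.2172, 1.8568) x2=(-0.6681, -1.1603) x3=(0.8827, -1.9513) x4=(0.5201, 2.6065)
step 36: x0=(-2.4133, -0.6354) x1=(-0.2025, 1.9059) x2=(-0.7223, -1.1426) x3=(0.8780, -1.9785) x4=(0.5239, 2.6208)
step 37: x0=(-2.4534, -0.6245) x1=(-0.1874, 1.9555) x2=(-0.7765, -1.1249) x3=(0.8735, -2.0058) x4=(0.5271, 2.6345)
step 38: x0=(-2.4939, -0.6134) x1=(-0.1717, 2.0056) x2=(-0.8305, -1.1072) x3=(0.8692, -2.0333) x4=(0.5297, 2.6476)

3.1818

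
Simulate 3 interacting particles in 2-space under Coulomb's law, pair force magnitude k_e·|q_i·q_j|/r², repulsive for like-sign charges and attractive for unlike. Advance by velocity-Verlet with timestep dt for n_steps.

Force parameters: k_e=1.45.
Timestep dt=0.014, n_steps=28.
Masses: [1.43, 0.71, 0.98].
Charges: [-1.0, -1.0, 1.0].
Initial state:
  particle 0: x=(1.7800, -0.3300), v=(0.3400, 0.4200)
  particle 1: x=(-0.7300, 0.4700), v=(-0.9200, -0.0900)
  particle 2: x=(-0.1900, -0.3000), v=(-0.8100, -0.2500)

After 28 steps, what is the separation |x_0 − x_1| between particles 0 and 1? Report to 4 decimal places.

step 0: x0=(1.7800, -0.3300) x1=(-0.7300, 0.4700) x2=(-0.1900, -0.3000)
step 1: x0=(1.7847, -0.3241) x1=(-0.7428, 0.4686) x2=(-0.2014, -0.3034)
step 2: x0=(1.7895, -0.3183) x1=(-0.7554, 0.4668) x2=(-0.2129, -0.3065)
step 3: x0=(1.7942, -0.3124) x1=(-0.7677, 0.4646) x2=(-0.2245, -0.3093)
step 4: x0=(1.7989, -0.3065) x1=(-0.7799, 0.4621) x2=(-0.2363, -0.3119)
step 5: x0=(1.8035, -0.3007) x1=(-0.7918, 0.4593) x2=(-0.2481, -0.3142)
step 6: x0=(1.8081, -0.2949) x1=(-0.8036, 0.4561) x2=(-0.2601, -0.3162)
step 7: x0=(1.8128, -0.2890) x1=(-0.8152, 0.4526) x2=(-0.2722, -0.3180)
step 8: x0=(1.8174, -0.2832) x1=(-0.8265, 0.4487) x2=(-0.2844, -0.3195)
step 9: x0=(1.8219, -0.2774) x1=(-0.8376, 0.4444) x2=(-0.2967, -0.3207)
step 10: x0=(1.8265, -0.2716) x1=(-0.8486, 0.4398) x2=(-0.3092, -0.3217)
step 11: x0=(1.8310, -0.2658) x1=(-0.8593, 0.4348) x2=(-0.3218, -0.3224)
step 12: x0=(1.8356, -0.2600) x1=(-0.8697, 0.4295) x2=(-0.3345, -0.3228)
step 13: x0=(1.8401, -0.2542) x1=(-0.8800, 0.4238) x2=(-0.3474, -0.3229)
step 14: x0=(1.8445, -0.2485) x1=(-0.8900, 0.4177) x2=(-0.3604, -0.3228)
step 15: x0=(1.8490, -0.2427) x1=(-0.8999, 0.4113) x2=(-0.3735, -0.3223)
step 16: x0=(1.8535, -0.2369) x1=(-0.9094, 0.4044) x2=(-0.3868, -0.3216)
step 17: x0=(1.8579, -0.2312) x1=(-0.9187, 0.3972) x2=(-0.4003, -0.3206)
step 18: x0=(1.8623, -0.2254) x1=(-0.9278, 0.3895) x2=(-0.4139, -0.3193)
step 19: x0=(1.8667, -0.2197) x1=(-0.9366, 0.3814) x2=(-0.4277, -0.3176)
step 20: x0=(1.8711, -0.2140) x1=(-0.9452, 0.3730) x2=(-0.4416, -0.3157)
step 21: x0=(1.8755, -0.2082) x1=(-0.9535, 0.3640) x2=(-0.4557, -0.3134)
step 22: x0=(1.8799, -0.2025) x1=(-0.9614, 0.3547) x2=(-0.4701, -0.3108)
step 23: x0=(1.8842, -0.1968) x1=(-0.9691, 0.3449) x2=(-0.4846, -0.3079)
step 24: x0=(1.8886, -0.1911) x1=(-0.9765, 0.3346) x2=(-0.4993, -0.3046)
step 25: x0=(1.8929, -0.1854) x1=(-0.9835, 0.3238) x2=(-0.5143, -0.3009)
step 26: x0=(1.8972, -0.1797) x1=(-0.9902, 0.3124) x2=(-0.5294, -0.2968)
step 27: x0=(1.9016, -0.1740) x1=(-0.9965, 0.3006) x2=(-0.5449, -0.2924)
step 28: x0=(1.9059, -0.1683) x1=(-1.0025, 0.2882) x2=(-0.5606, -0.2875)

2.9439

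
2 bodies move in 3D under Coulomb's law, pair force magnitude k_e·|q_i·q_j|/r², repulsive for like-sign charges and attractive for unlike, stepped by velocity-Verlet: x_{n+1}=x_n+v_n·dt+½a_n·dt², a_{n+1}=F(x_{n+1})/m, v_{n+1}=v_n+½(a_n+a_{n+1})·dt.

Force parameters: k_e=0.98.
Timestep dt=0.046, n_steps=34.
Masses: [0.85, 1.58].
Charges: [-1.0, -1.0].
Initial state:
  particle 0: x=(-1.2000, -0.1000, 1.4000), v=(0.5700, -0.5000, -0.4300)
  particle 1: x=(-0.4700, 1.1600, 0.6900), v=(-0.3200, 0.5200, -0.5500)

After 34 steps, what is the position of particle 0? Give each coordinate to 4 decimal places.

step 0: x0=(-1.2000, -0.1000, 1.4000) x1=(-0.4700, 1.1600, 0.6900)
step 1: x0=(-1.1740, -0.1234, 1.3804) x1=(-0.4846, 1.1841, 0.6646)
step 2: x0=(-1.1484, -0.1474, 1.3612) x1=(-0.4990, 1.2086, 0.6390)
step 3: x0=(-1.1231, -0.1722, 1.3424) x1=(-0.5132, 1.2335, 0.6131)
step 4: x0=(-1.0981, -0.1977, 1.3240) x1=(-0.5273, 1.2588, 0.5871)
step 5: x0=(-1.0734, -0.2239, 1.3059) x1=(-0.5412, 1.2844, 0.5609)
step 6: x0=(-1.0489, -0.2508, 1.2882) x1=(-0.5550, 1.3104, 0.5345)
step 7: x0=(-1.0246, -0.2783, 1.2707) x1=(-0.5687, 1.3367, 0.5080)
step 8: x0=(-1.0005, -0.3064, 1.2536) x1=(-0.5822, 1.3634, 0.4813)
step 9: x0=(-0.9766, -0.3351, 1.2367) x1=(-0.5957, 1.3904, 0.4544)
step 10: x0=(-0.9528, -0.3645, 1.2201) x1=(-0.6092, 1.4177, 0.4274)
step 11: x0=(-0.9291, -0.3944, 1.2037) x1=(-0.6225, 1.4454, 0.4002)
step 12: x0=(-0.9054, -0.4248, 1.1876) x1=(-0.6358, 1.4733, 0.3730)
step 13: x0=(-0.8819, -0.4557, 1.1717) x1=(-0.6491, 1.5015, 0.3456)
step 14: x0=(-0.8584, -0.4871, 1.1560) x1=(-0.6624, 1.5299, 0.3181)
step 15: x0=(-0.8350, -0.5190, 1.1405) x1=(-0.6756, 1.5586, 0.2905)
step 16: x0=(-0.8116, -0.5513, 1.1252) x1=(-0.6888, 1.5876, 0.2628)
step 17: x0=(-0.7882, -0.5841, 1.1100) x1=(-0.7020, 1.6167, 0.2350)
step 18: x0=(-0.7648, -0.6172, 1.0951) x1=(-0.7152, 1.6461, 0.2071)
step 19: x0=(-0.7414, -0.6508, 1.0802) x1=(-0.7284, 1.6757, 0.1792)
step 20: x0=(-0.7181, -0.6847, 1.0655) x1=(-0.7415, 1.7055, 0.1511)
step 21: x0=(-0.6947, -0.7190, 1.0510) x1=(-0.7547, 1.7355, 0.1230)
step 22: x0=(-0.6714, -0.7535, 1.0365) x1=(-0.7679, 1.7656, 0.0948)
step 23: x0=(-0.6480, -0.7884, 1.0222) x1=(-0.7811, 1.7959, 0.0666)
step 24: x0=(-0.6246, -0.8236, 1.0080) x1=(-0.7943, 1.8264, 0.0383)
step 25: x0=(-0.6012, -0.8591, 0.9939) x1=(-0.8075, 1.8571, 0.0099)
step 26: x0=(-0.5777, -0.8949, 0.9799) x1=(-0.8207, 1.8878, -0.0185)
step 27: x0=(-0.5543, -0.9309, 0.9660) x1=(-0.8340, 1.9188, -0.0469)
step 28: x0=(-0.5308, -0.9672, 0.9522) x1=(-0.8472, 1.9498, -0.0754)
step 29: x0=(-0.5073, -1.0037, 0.9384) x1=(-0.8605, 1.9810, -0.1040)
step 30: x0=(-0.4837, -1.0404, 0.9248) x1=(-0.8738, 2.0123, -0.1326)
step 31: x0=(-0.4602, -1.0774, 0.9112) x1=(-0.8870, 2.0437, -0.1612)
step 32: x0=(-0.4366, -1.1145, 0.8977) x1=(-0.9004, 2.0753, -0.1899)
step 33: x0=(-0.4130, -1.1519, 0.8842) x1=(-0.9137, 2.1069, -0.2186)
step 34: x0=(-0.3893, -1.1894, 0.8708) x1=(-0.9270, 2.1387, -0.2473)

(-0.3893, -1.1894, 0.8708)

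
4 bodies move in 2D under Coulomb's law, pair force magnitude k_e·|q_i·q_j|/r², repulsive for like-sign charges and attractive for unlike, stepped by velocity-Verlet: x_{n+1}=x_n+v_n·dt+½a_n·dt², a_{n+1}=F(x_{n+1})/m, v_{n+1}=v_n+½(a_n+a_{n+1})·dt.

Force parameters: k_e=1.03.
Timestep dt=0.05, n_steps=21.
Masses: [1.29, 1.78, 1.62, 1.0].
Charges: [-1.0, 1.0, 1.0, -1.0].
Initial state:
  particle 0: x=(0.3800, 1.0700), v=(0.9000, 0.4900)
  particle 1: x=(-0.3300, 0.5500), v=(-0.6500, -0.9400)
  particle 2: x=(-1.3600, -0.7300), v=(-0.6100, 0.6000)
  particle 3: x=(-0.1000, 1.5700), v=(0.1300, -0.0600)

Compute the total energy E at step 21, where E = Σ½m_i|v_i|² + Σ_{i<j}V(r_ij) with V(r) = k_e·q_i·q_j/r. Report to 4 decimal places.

step 0: x0=(0.3800, 1.0700) x1=(-0.3300, 0.5500) x2=(-1.3600, -0.7300) x3=(-0.1000, 1.5700)
step 1: x0=(0.4253, 1.0921) x1=(-0.3614, 0.5044) x2=(-1.3905, -0.7000) x3=(-0.0957, 1.5676)
step 2: x0=(0.4717, 1.1101) x1=(-0.3910, 0.4613) x2=(-1.4212, -0.6702) x3=(-0.0959, 1.5663)
step 3: x0=(0.5194, 1.1245) x1=(-0.4189, 0.4205) x2=(-1.4520, -0.6405) x3=(-0.1007, 1.5658)
step 4: x0=(0.5685, 1.1358) x1=(-0.4452, 0.3818) x2=(-1.4831, -0.6109) x3=(-0.1097, 1.5658)
step 5: x0=(0.6191, 1.1445) x1=(-0.4700, 0.3450) x2=(-1.5144, -0.5815) x3=(-0.1228, 1.5660)
step 6: x0=(0.6710, 1.1511) x1=(-0.4933, 0.3100) x2=(-1.5460, -0.5524) x3=(-0.1396, 1.5661)
step 7: x0=(0.7240, 1.1558) x1=(-0.5153, 0.2768) x2=(-1.5780, -0.5234) x3=(-0.1598, 1.5658)
step 8: x0=(0.7780, 1.1591) x1=(-0.5359, 0.2452) x2=(-1.6104, -0.4947) x3=(-0.1830, 1.5649)
step 9: x0=(0.8329, 1.1610) x1=(-0.5551, 0.2151) x2=(-1.6433, -0.4662) x3=(-0.2091, 1.5632)
step 10: x0=(0.8885, 1.1618) x1=(-0.5729, 0.1866) x2=(-1.6766, -0.4379) x3=(-0.2376, 1.5607)
step 11: x0=(0.9446, 1.1617) x1=(-0.5895, 0.1594) x2=(-1.7106, -0.4098) x3=(-0.2684, 1.5572)
step 12: x0=(1.0013, 1.1608) x1=(-0.6046, 0.1336) x2=(-1.7451, -0.3818) x3=(-0.3012, 1.5526)
step 13: x0=(1.0584, 1.1591) x1=(-0.6185, 0.1090) x2=(-1.7803, -0.3539) x3=(-0.3359, 1.5469)
step 14: x0=(1.1158, 1.1569) x1=(-0.6311, 0.0857) x2=(-1.8161, -0.3262) x3=(-0.3723, 1.5399)
step 15: x0=(1.1734, 1.1541) x1=(-0.6424, 0.0634) x2=(-1.8526, -0.2984) x3=(-0.4102, 1.5317)
step 16: x0=(1.2312, 1.1508) x1=(-0.6524, 0.0423) x2=(-1.8897, -0.2707) x3=(-0.4495, 1.5222)
step 17: x0=(1.2892, 1.1471) x1=(-0.6612, 0.0221) x2=(-1.9274, -0.2429) x3=(-0.4902, 1.5113)
step 18: x0=(1.3473, 1.1430) x1=(-0.6689, 0.0030) x2=(-1.9658, -0.2150) x3=(-0.5320, 1.4991)
step 19: x0=(1.4054, 1.1386) x1=(-0.6754, -0.0153) x2=(-2.0047, -0.1870) x3=(-0.5750, 1.4855)
step 20: x0=(1.4636, 1.1338) x1=(-0.6809, -0.0327) x2=(-2.0442, -0.1588) x3=(-0.6190, 1.4705)
step 21: x0=(1.5218, 1.1288) x1=(-0.6854, -0.0493) x2=(-2.0842, -0.1304) x3=(-0.6640, 1.4540)
step 0 velocities: v0=(0.9000, 0.4900) v1=(-0.6500, -0.9400) v2=(-0.6100, 0.6000) v3=(0.1300, -0.0600)
step 0: KE=2.4430, PE=-0.8466, E=1.5963
step 21 velocities: v0=(1.1638, -0.1030) v1=(-0.0799, -0.3237) v2=(-0.8048, 0.5709) v3=(-0.9094, -0.3448)
step 21: KE=2.2410, PE=-0.6494, E=1.5916

1.5916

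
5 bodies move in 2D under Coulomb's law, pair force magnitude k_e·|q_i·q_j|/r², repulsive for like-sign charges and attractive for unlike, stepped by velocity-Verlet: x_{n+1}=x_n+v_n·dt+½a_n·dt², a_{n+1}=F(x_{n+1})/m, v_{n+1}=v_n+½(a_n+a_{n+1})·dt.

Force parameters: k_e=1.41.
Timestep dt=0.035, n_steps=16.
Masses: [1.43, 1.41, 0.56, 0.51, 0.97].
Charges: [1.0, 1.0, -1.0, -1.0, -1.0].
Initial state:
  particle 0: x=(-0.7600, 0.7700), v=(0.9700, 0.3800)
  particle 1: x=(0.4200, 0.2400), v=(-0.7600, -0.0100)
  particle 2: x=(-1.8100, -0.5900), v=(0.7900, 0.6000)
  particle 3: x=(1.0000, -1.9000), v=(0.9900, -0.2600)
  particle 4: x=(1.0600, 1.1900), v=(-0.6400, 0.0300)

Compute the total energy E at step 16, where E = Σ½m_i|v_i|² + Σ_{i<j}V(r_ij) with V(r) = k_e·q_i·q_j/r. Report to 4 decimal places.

step 0: x0=(-0.7600, 0.7700) x1=(0.4200, 0.2400) x2=(-1.8100, -0.5900) x3=(1.0000, -1.9000) x4=(1.0600, 1.1900)
step 1: x0=(-0.7263, 0.7833) x1=(0.3939, 0.2397) x2=(-1.7820, -0.5685) x3=(1.0346, -1.9089) x4=(1.0370, 1.1906)
step 2: x0=(-0.6931, 0.7966) x1=(0.3689, 0.2396) x2=(-1.7534, -0.5460) x3=(1.0692, -1.9173) x4=(1.0129, 1.1902)
step 3: x0=(-0.6605, 0.8099) x1=(0.3451, 0.2395) x2=(-1.7241, -0.5224) x3=(1.1037, -1.9254) x4=(0.9876, 1.1888)
step 4: x0=(-0.6285, 0.8233) x1=(0.3224, 0.2394) x2=(-1.6941, -0.4979) x3=(1.1381, -1.9331) x4=(0.9611, 1.1864)
step 5: x0=(-0.5970, 0.8370) x1=(0.3009, 0.2393) x2=(-1.6633, -0.4723) x3=(1.1725, -1.9404) x4=(0.9333, 1.1830)
step 6: x0=(-0.5662, 0.8509) x1=(0.2806, 0.2391) x2=(-1.6316, -0.4456) x3=(1.2068, -1.9474) x4=(0.9042, 1.1786)
step 7: x0=(-0.5359, 0.8651) x1=(0.2616, 0.2387) x2=(-1.5992, -0.4179) x3=(1.2410, -1.9541) x4=(0.8737, 1.1732)
step 8: x0=(-0.5062, 0.8798) x1=(0.2438, 0.2381) x2=(-1.5658, -0.3892) x3=(1.2751, -1.9605) x4=(0.8417, 1.1667)
step 9: x0=(-0.4770, 0.8950) x1=(0.2273, 0.2372) x2=(-1.5315, -0.3593) x3=(1.3092, -1.9666) x4=(0.8082, 1.1590)
step 10: x0=(-0.4484, 0.9107) x1=(0.2120, 0.2361) x2=(-1.4962, -0.3284) x3=(1.3432, -1.9724) x4=(0.7730, 1.1502)
step 11: x0=(-0.4202, 0.9272) x1=(0.1981, 0.2345) x2=(-1.4599, -0.2963) x3=(1.3771, -1.9780) x4=(0.7360, 1.1401)
step 12: x0=(-0.3923, 0.9444) x1=(0.1853, 0.2325) x2=(-1.4224, -0.2632) x3=(1.4109, -1.9833) x4=(0.6972, 1.1287)
step 13: x0=(-0.3645, 0.9624) x1=(0.1737, 0.2302) x2=(-1.3837, -0.2289) x3=(1.4447, -1.9884) x4=(0.6562, 1.1160)
step 14: x0=(-0.3368, 0.9814) x1=(0.1632, 0.2273) x2=(-1.3437, -0.1934) x3=(1.4784, -1.9934) x4=(0.6130, 1.1018)
step 15: x0=(-0.3089, 1.0012) x1=(0.1537, 0.2241) x2=(-1.3024, -0.1568) x3=(1.5120, -1.9981) x4=(0.5673, 1.0860)
step 16: x0=(-0.2805, 1.0220) x1=(0.1452, 0.2205) x2=(-1.2597, -0.1191) x3=(1.5456, -2.0026) x4=(0.5186, 1.0687)
step 0 velocities: v0=(0.9700, 0.3800) v1=(-0.7600, -0.0100) v2=(0.7900, 0.6000) v3=(0.9900, -0.2600) v4=(-0.6400, 0.0300)
step 0: KE=1.9251, PE=-2.0574, E=-0.1323
step 16 velocities: v0=(0.8251, 0.6072) v1=(-0.2332, -0.1071) v2=(1.2434, 1.0955) v3=(0.9589, -0.1268) v4=(-1.4375, -0.5198)
step 16: KE=2.9376, PE=-3.0662, E=-0.1286

-0.1286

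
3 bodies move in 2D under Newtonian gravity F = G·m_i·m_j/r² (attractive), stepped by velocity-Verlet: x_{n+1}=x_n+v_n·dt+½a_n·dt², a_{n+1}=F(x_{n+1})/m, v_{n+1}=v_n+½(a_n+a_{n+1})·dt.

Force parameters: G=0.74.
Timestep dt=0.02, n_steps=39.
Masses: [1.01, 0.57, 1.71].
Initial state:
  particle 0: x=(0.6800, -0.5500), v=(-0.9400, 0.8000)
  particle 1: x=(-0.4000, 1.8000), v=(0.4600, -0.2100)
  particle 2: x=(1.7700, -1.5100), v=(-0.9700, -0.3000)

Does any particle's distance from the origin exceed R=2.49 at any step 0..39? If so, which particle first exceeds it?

step 0: x0=(0.6800, -0.5500) x1=(-0.4000, 1.8000) x2=(1.7700, -1.5100)
step 1: x0=(0.6613, -0.5341) x1=(-0.3908, 1.7958) x2=(1.7505, -1.5159)
step 2: x0=(0.6427, -0.5183) x1=(-0.3815, 1.7915) x2=(1.7310, -1.5218)
step 3: x0=(0.6243, -0.5026) x1=(-0.3722, 1.7871) x2=(1.7113, -1.5275)
step 4: x0=(0.6061, -0.4871) x1=(-0.3629, 1.7826) x2=(1.6915, -1.5332)
step 5: x0=(0.5880, -0.4717) x1=(-0.3535, 1.7781) x2=(1.6717, -1.5387)
step 6: x0=(0.5701, -0.4564) x1=(-0.3441, 1.7735) x2=(1.6517, -1.5442)
step 7: x0=(0.5523, -0.4412) x1=(-0.3347, 1.7689) x2=(1.6316, -1.5495)
step 8: x0=(0.5346, -0.4262) x1=(-0.3252, 1.7641) x2=(1.6115, -1.5548)
step 9: x0=(0.5171, -0.4113) x1=(-0.3157, 1.7593) x2=(1.5912, -1.5599)
step 10: x0=(0.4997, -0.3965) x1=(-0.3062, 1.7544) x2=(1.5709, -1.5649)
step 11: x0=(0.4824, -0.3818) x1=(-0.2966, 1.7494) x2=(1.5504, -1.5699)
step 12: x0=(0.4652, -0.3673) x1=(-0.2870, 1.7443) x2=(1.5299, -1.5747)
step 13: x0=(0.4482, -0.3529) x1=(-0.2773, 1.7391) x2=(1.5093, -1.5795)
step 14: x0=(0.4313, -0.3385) x1=(-0.2676, 1.7339) x2=(1.4887, -1.5842)
step 15: x0=(0.4144, -0.3243) x1=(-0.2579, 1.7285) x2=(1.4679, -1.5887)
step 16: x0=(0.3977, -0.3102) x1=(-0.2481, 1.7231) x2=(1.4471, -1.5932)
step 17: x0=(0.3811, -0.2962) x1=(-0.2383, 1.7176) x2=(1.4262, -1.5976)
step 18: x0=(0.3646, -0.2823) x1=(-0.2284, 1.7119) x2=(1.4052, -1.6018)
step 19: x0=(0.3482, -0.2685) x1=(-0.2186, 1.7062) x2=(1.3842, -1.6060)
step 20: x0=(0.3319, -0.2549) x1=(-0.2086, 1.7004) x2=(1.3630, -1.6101)
step 21: x0=(0.3157, -0.2413) x1=(-0.1987, 1.6944) x2=(1.3419, -1.6141)
step 22: x0=(0.2996, -0.2278) x1=(-0.1887, 1.6884) x2=(1.3206, -1.6180)
step 23: x0=(0.2836, -0.2144) x1=(-0.1787, 1.6822) x2=(1.2993, -1.6218)
step 24: x0=(0.2677, -0.2011) x1=(-0.1686, 1.6760) x2=(1.2779, -1.6255)
step 25: x0=(0.2518, -0.1879) x1=(-0.1585, 1.6696) x2=(1.2565, -1.6292)
step 26: x0=(0.2360, -0.1748) x1=(-0.1484, 1.6631) x2=(1.2350, -1.6327)
step 27: x0=(0.2204, -0.1617) x1=(-0.1383, 1.6565) x2=(1.2134, -1.6361)
step 28: x0=(0.2047, -0.1488) x1=(-0.1281, 1.6498) x2=(1.1918, -1.6395)
step 29: x0=(0.1892, -0.1359) x1=(-0.1179, 1.6429) x2=(1.1701, -1.6428)
step 30: x0=(0.1738, -0.1231) x1=(-0.1076, 1.6359) x2=(1.1484, -1.6459)
step 31: x0=(0.1584, -0.1104) x1=(-0.0973, 1.6288) x2=(1.1266, -1.6490)
step 32: x0=(0.1431, -0.0978) x1=(-0.0870, 1.6215) x2=(1.1048, -1.6520)
step 33: x0=(0.1279, -0.0852) x1=(-0.0767, 1.6141) x2=(1.0829, -1.6549)
step 34: x0=(0.1127, -0.0727) x1=(-0.0663, 1.6066) x2=(1.0610, -1.6577)
step 35: x0=(0.0976, -0.0603) x1=(-0.0559, 1.5989) x2=(1.0390, -1.6604)
step 36: x0=(0.0826, -0.0480) x1=(-0.0455, 1.5911) x2=(1.0169, -1.6631)
step 37: x0=(0.0676, -0.0357) x1=(-0.0351, 1.5831) x2=(0.9949, -1.6656)
step 38: x0=(0.0528, -0.0234) x1=(-0.0247, 1.5750) x2=(0.9727, -1.6681)
step 39: x0=(0.0379, -0.0113) x1=(-0.0142, 1.5667) x2=(0.9506, -1.6705)

no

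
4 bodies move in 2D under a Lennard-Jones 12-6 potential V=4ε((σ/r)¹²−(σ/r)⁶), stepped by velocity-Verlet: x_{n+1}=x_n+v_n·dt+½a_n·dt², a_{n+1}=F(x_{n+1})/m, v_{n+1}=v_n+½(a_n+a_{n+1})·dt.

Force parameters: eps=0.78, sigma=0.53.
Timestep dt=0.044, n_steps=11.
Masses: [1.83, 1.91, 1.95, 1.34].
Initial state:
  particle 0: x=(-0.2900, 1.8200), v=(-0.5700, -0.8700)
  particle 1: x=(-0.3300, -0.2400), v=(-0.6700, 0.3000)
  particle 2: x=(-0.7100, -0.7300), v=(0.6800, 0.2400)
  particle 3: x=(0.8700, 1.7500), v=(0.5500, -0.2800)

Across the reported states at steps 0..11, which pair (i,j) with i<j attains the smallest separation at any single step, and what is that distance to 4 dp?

step 0: x0=(-0.2900, 1.8200) x1=(-0.3300, -0.2400) x2=(-0.7100, -0.7300) x3=(0.8700, 1.7500)
step 1: x0=(-0.3150, 1.7817) x1=(-0.3603, -0.2278) x2=(-0.6793, -0.7184) x3=(0.8941, 1.7377)
step 2: x0=(-0.3399, 1.7434) x1=(-0.3896, -0.2141) x2=(-0.6496, -0.7084) x3=(0.9180, 1.7254)
step 3: x0=(-0.3647, 1.7051) x1=(-0.4135, -0.1903) x2=(-0.6251, -0.7082) x3=(0.9419, 1.7131)
step 4: x0=(-0.3894, 1.6668) x1=(-0.4333, -0.1563) x2=(-0.6046, -0.7180) x3=(0.9656, 1.7008)
step 5: x0=(-0.4141, 1.6285) x1=(-0.4527, -0.1210) x2=(-0.5845, -0.7290) x3=(0.9892, 1.6884)
step 6: x0=(-0.4388, 1.5902) x1=(-0.4727, -0.0884) x2=(-0.5639, -0.7375) x3=(1.0128, 1.6761)
step 7: x0=(-0.4634, 1.5519) x1=(-0.4932, -0.0593) x2=(-0.5428, -0.7425) x3=(1.0364, 1.6638)
step 8: x0=(-0.4880, 1.5135) x1=(-0.5139, -0.0335) x2=(-0.5214, -0.7441) x3=(1.0599, 1.6515)
step 9: x0=(-0.5125, 1.4751) x1=(-0.5347, -0.0108) x2=(-0.5001, -0.7428) x3=(1.0834, 1.6391)
step 10: x0=(-0.5371, 1.4367) x1=(-0.5553, 0.0094) x2=(-0.4788, -0.7389) x3=(1.1069, 1.6268)
step 11: x0=(-0.5616, 1.3983) x1=(-0.5757, 0.0272) x2=(-0.4578, -0.7328) x3=(1.1303, 1.6145)

pair (1,2), distance 0.5585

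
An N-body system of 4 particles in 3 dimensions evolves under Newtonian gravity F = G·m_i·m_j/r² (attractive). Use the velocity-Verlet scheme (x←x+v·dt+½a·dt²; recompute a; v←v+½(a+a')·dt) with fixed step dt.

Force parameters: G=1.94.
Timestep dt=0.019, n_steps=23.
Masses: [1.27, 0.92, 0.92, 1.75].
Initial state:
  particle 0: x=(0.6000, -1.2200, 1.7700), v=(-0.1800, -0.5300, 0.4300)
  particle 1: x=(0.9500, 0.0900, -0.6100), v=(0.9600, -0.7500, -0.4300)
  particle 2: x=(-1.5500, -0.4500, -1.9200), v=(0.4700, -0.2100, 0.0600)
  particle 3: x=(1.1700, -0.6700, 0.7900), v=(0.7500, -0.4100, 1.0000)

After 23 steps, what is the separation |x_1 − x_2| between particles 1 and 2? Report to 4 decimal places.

step 0: x0=(0.6000, -1.2200, 1.7700) x1=(0.9500, 0.0900, -0.6100) x2=(-1.5500, -0.4500, -1.9200) x3=(1.1700, -0.6700, 0.7900)
step 1: x0=(0.5968, -1.2299, 1.7778) x1=(0.9682, 0.0756, -0.6179) x2=(-1.5410, -0.4540, -1.9188) x3=(1.1841, -0.6779, 0.8091)
step 2: x0=(0.5939, -1.2394, 1.7849) x1=(0.9864, 0.0609, -0.6254) x2=(-1.5318, -0.4580, -1.9175) x3=(1.1979, -0.6858, 0.8284)
step 3: x0=(0.5913, -1.2485, 1.7914) x1=(1.0046, 0.0460, -0.6324) x2=(-1.5225, -0.4620, -1.9160) x3=(1.2113, -0.6940, 0.8478)
step 4: x0=(0.5892, -1.2572, 1.7971) x1=(1.0228, 0.0307, -0.6389) x2=(-1.5131, -0.4660, -1.9144) x3=(1.2244, -0.7022, 0.8675)
step 5: x0=(0.5874, -1.2655, 1.8022) x1=(1.0409, 0.0153, -0.6450) x2=(-1.5035, -0.4699, -1.9126) x3=(1.2372, -0.7106, 0.8873)
step 6: x0=(0.5861, -1.2735, 1.8066) x1=(1.0590, -0.0004, -0.6506) x2=(-1.4937, -0.4739, -1.9108) x3=(1.2496, -0.7192, 0.9074)
step 7: x0=(0.5851, -1.2810, 1.8103) x1=(1.0770, -0.0164, -0.6559) x2=(-1.4839, -0.4779, -1.9088) x3=(1.2616, -0.7279, 0.9276)
step 8: x0=(0.5846, -1.2882, 1.8134) x1=(1.0950, -0.0326, -0.6606) x2=(-1.4738, -0.4819, -1.9066) x3=(1.2733, -0.7368, 0.9480)
step 9: x0=(0.5845, -1.2949, 1.8158) x1=(1.1129, -0.0490, -0.6650) x2=(-1.4636, -0.4859, -1.9044) x3=(1.2846, -0.7459, 0.9686)
step 10: x0=(0.5849, -1.3013, 1.8175) x1=(1.1308, -0.0656, -0.6689) x2=(-1.4533, -0.4899, -1.9020) x3=(1.2956, -0.7551, 0.9893)
step 11: x0=(0.5858, -1.3072, 1.8186) x1=(1.1487, -0.0824, -0.6725) x2=(-1.4428, -0.4939, -1.8995) x3=(1.3061, -0.7646, 1.0103)
step 12: x0=(0.5872, -1.3127, 1.8190) x1=(1.1664, -0.0994, -0.6756) x2=(-1.4322, -0.4979, -1.8968) x3=(1.3162, -0.7742, 1.0315)
step 13: x0=(0.5891, -1.3178, 1.8188) x1=(1.1841, -0.1166, -0.6783) x2=(-1.4215, -0.5019, -1.8940) x3=(1.3259, -0.7840, 1.0529)
step 14: x0=(0.5915, -1.3225, 1.8179) x1=(1.2018, -0.1340, -0.6806) x2=(-1.4106, -0.5059, -1.8911) x3=(1.3352, -0.7941, 1.0744)
step 15: x0=(0.5945, -1.3267, 1.8164) x1=(1.2194, -0.1515, -0.6826) x2=(-1.3995, -0.5099, -1.8881) x3=(1.3441, -0.8044, 1.0962)
step 16: x0=(0.5980, -1.3305, 1.8141) x1=(1.2369, -0.1693, -0.6841) x2=(-1.3884, -0.5139, -1.8849) x3=(1.3525, -0.8149, 1.1182)
step 17: x0=(0.6022, -1.3339, 1.8113) x1=(1.2543, -0.1872, -0.6853) x2=(-1.3770, -0.5180, -1.8817) x3=(1.3604, -0.8256, 1.1404)
step 18: x0=(0.6070, -1.3367, 1.8077) x1=(1.2717, -0.2052, -0.6861) x2=(-1.3656, -0.5220, -1.8782) x3=(1.3678, -0.8366, 1.1629)
step 19: x0=(0.6125, -1.3391, 1.8035) x1=(1.2889, -0.2234, -0.6865) x2=(-1.3540, -0.5260, -1.8747) x3=(1.3746, -0.8479, 1.1855)
step 20: x0=(0.6188, -1.3410, 1.7986) x1=(1.3061, -0.2418, -0.6866) x2=(-1.3422, -0.5301, -1.8710) x3=(1.3810, -0.8594, 1.2084)
step 21: x0=(0.6257, -1.3424, 1.7930) x1=(1.3233, -0.2603, -0.6863) x2=(-1.3303, -0.5341, -1.8672) x3=(1.3867, -0.8712, 1.2315)
step 22: x0=(0.6335, -1.3432, 1.7868) x1=(1.3403, -0.2790, -0.6856) x2=(-1.3183, -0.5382, -1.8633) x3=(1.3919, -0.8834, 1.2549)
step 23: x0=(0.6421, -1.3435, 1.7798) x1=(1.3572, -0.2978, -0.6846) x2=(-1.3062, -0.5422, -1.8592) x3=(1.3964, -0.8958, 1.2785)

2.9212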